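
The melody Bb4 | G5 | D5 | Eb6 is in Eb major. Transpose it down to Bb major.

F4 D5 A4 Bb5

Eb major to Bb major down is a perfect fourth, so every note moves down by that interval.
Bb4 to F4
G5 to D5
D5 to A4
Eb6 to Bb5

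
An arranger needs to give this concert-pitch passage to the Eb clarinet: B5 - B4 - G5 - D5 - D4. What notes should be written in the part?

G#5 G#4 E5 B4 B3

Written C4 sounds as Eb4 on the Eb clarinet, so concert pitches are written a minor third down.
B5 to G#5
B4 to G#4
G5 to E5
D5 to B4
D4 to B3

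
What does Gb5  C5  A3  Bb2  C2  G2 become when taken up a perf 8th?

A perfect octave up from Gb5 gives Gb6.
C5 up a perfect octave is C6.
A3 up a perfect octave is A4.
A perfect octave up from Bb2 gives Bb3.
A perfect octave up from C2 gives C3.
G2: an octave up reaches G, and 12 semitones makes it G3.

Gb6 C6 A4 Bb3 C3 G3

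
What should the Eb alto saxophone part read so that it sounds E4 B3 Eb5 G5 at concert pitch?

The Eb alto saxophone sounds a major sixth below written, so the written part must be a major sixth above concert — transpose each note up.
E4 to C#5
B3 to G#4
Eb5 to C6
G5 to E6

C#5 G#4 C6 E6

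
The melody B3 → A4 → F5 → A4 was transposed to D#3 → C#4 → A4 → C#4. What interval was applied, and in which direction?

down a minor sixth

Take the first pair: B3 → D#3. B to D spans 6 letter names, so the interval is some kind of sixth.
D#3 to B3 is 8 semitones, which makes it a minor sixth; the second version is lower, so the direction is down.
Checking another pair — A4 → C#4 — gives the same interval.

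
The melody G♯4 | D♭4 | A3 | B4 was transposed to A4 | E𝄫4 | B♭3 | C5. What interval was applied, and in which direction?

up a minor second

Take the first pair: G#4 → A4. G to A spans 2 letter names, so the interval is some kind of second.
G#4 to A4 is 1 semitone, which makes it a minor second; the second version is higher, so the direction is up.
Checking another pair — B4 → C5 — gives the same interval.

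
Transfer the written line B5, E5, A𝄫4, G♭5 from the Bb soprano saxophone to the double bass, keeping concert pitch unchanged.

First find concert pitch: the Bb soprano saxophone sounds a major second below written, so B5 E5 A𝄫4 G♭5 sounds A5 D5 Gbb4 Fb5.
Then write for double bass: it sounds a perfect octave below written, so the part must be a perfect octave above concert.
A5 → A6
D5 → D6
Gbb4 → Gbb5
Fb5 → Fb6

A6 D6 Gbb5 Fb6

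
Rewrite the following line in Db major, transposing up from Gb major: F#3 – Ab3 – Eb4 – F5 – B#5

C#4 Eb4 Bb4 C6 F##6

Gb major to Db major up is a perfect fifth, so every note moves up by that interval.
F#3 becomes C#4
Ab3 becomes Eb4
Eb4 becomes Bb4
F5 becomes C6
B#5 becomes F##6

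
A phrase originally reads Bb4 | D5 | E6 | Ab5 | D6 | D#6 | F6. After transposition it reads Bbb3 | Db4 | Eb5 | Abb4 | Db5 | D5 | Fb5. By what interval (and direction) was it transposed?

From Bb4 to Bbb3 is 8 letter names — an octave of some quality.
Bbb3 to Bb4 is 13 semitones, which makes it an augmented octave; the second version is lower, so the direction is down.
Checking another pair — F6 → Fb5 — gives the same interval.

down an augmented octave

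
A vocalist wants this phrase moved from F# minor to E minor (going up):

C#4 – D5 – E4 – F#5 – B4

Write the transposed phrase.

F# minor to E minor up is a minor seventh, so every note moves up by that interval.
C#4 → B4
D5 → C6
E4 → D5
F#5 → E6
B4 → A5

B4 C6 D5 E6 A5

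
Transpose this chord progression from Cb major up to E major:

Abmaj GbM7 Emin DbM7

Cb major up to E major is an augmented third; each chord root moves by that interval while the quality stays the same.
Abmaj: root Ab up an augmented third → C#, giving C#maj.
GbM7: root Gb up an augmented third → B, giving BM7.
Emin: root E up an augmented third → G##, giving G##min.
DbM7: root Db up an augmented third → F#, giving F#M7.

C#maj BM7 G##min F#M7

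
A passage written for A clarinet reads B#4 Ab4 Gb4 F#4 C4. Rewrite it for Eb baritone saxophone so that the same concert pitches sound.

E##6 D6 C6 B#5 F#5

First find concert pitch: the A clarinet sounds a minor third below written, so B#4 Ab4 Gb4 F#4 C4 sounds G##4 F4 Eb4 D#4 A3.
Then write for Eb baritone saxophone: it sounds a major thirteenth below written, so the part must be a major thirteenth above concert.
G##4 → E##6
F4 → D6
Eb4 → C6
D#4 → B#5
A3 → F#5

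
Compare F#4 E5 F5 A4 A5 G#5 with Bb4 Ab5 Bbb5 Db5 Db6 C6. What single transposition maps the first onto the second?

up a diminished fourth

From F#4 to Bb4 is 4 letter names — a fourth of some quality.
F#4 to Bb4 is 4 semitones, which makes it a diminished fourth; the second version is higher, so the direction is up.
Checking another pair — G#5 → C6 — gives the same interval.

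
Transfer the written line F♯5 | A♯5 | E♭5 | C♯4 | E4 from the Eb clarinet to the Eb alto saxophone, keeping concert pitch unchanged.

F#6 A#6 Eb6 C#5 E5

First find concert pitch: the Eb clarinet sounds a minor third above written, so F♯5 A♯5 E♭5 C♯4 E4 sounds A5 C#6 Gb5 E4 G4.
Then write for Eb alto saxophone: it sounds a major sixth below written, so the part must be a major sixth above concert.
A5 → F#6
C#6 → A#6
Gb5 → Eb6
E4 → C#5
G4 → E5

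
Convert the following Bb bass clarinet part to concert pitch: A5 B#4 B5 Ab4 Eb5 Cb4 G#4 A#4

G4 A#3 A4 Gb3 Db4 Bbb2 F#3 G#3

The Bb bass clarinet sounds a major ninth below written, so transpose each written note down a major ninth.
A5 to G4
B#4 to A#3
B5 to A4
Ab4 to Gb3
Eb5 to Db4
Cb4 to Bbb2
G#4 to F#3
A#4 to G#3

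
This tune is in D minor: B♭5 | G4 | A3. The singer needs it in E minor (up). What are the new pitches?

C6 A4 B3

D minor to E minor up is a major second, so every note moves up by that interval.
Bb5 becomes C6
G4 becomes A4
A3 becomes B3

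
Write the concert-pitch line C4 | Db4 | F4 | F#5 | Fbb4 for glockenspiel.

C2 Db2 F2 F#3 Fbb2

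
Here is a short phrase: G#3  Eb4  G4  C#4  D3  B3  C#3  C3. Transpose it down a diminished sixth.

G#3 -> B##2
Eb4 -> G#3
G4 -> B#3
C#4 -> E##3
D3 -> F##2
B3 -> D##3
C#3 -> E##2
C3 -> E#2

B##2 G#3 B#3 E##3 F##2 D##3 E##2 E#2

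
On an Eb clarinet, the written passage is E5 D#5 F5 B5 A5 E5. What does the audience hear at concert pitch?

G5 F#5 Ab5 D6 C6 G5

The Eb clarinet sounds a minor third above written, so transpose each written note up a minor third.
E5 gives G5
D#5 gives F#5
F5 gives Ab5
B5 gives D6
A5 gives C6
E5 gives G5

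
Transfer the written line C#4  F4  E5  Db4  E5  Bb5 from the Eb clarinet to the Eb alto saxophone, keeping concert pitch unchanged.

C#5 F5 E6 Db5 E6 Bb6

First find concert pitch: the Eb clarinet sounds a minor third above written, so C#4 F4 E5 Db4 E5 Bb5 sounds E4 Ab4 G5 Fb4 G5 Db6.
Then write for Eb alto saxophone: it sounds a major sixth below written, so the part must be a major sixth above concert.
E4 → C#5
Ab4 → F5
G5 → E6
Fb4 → Db5
G5 → E6
Db6 → Bb6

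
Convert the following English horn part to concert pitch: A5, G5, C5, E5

Written C4 on the English horn sounds as F3, a perfect fifth lower; apply that shift to every note.
A5 becomes D5
G5 becomes C5
C5 becomes F4
E5 becomes A4

D5 C5 F4 A4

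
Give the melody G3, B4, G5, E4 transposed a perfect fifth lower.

A perfect fifth down from G3 gives C3.
B4: a fifth down reaches E, and 7 semitones makes it E4.
G5 down a perfect fifth is C5.
E4 down a perfect fifth is A3.

C3 E4 C5 A3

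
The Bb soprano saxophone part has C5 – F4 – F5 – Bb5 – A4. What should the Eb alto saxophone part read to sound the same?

First find concert pitch: the Bb soprano saxophone sounds a major second below written, so C5 F4 F5 Bb5 A4 sounds Bb4 Eb4 Eb5 Ab5 G4.
Then write for Eb alto saxophone: it sounds a major sixth below written, so the part must be a major sixth above concert.
Bb4 → G5
Eb4 → C5
Eb5 → C6
Ab5 → F6
G4 → E5

G5 C5 C6 F6 E5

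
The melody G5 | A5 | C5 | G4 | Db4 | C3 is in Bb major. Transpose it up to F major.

Bb major to F major up is a perfect fifth, so every note moves up by that interval.
G5 gives D6
A5 gives E6
C5 gives G5
G4 gives D5
Db4 gives Ab4
C3 gives G3

D6 E6 G5 D5 Ab4 G3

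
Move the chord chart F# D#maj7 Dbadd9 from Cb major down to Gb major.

C# A#maj7 Abadd9

Cb major down to Gb major is a perfect fourth; each chord root moves by that interval while the quality stays the same.
F#: root F# down a perfect fourth → C#, giving C#.
D#maj7: root D# down a perfect fourth → A#, giving A#maj7.
Dbadd9: root Db down a perfect fourth → Ab, giving Abadd9.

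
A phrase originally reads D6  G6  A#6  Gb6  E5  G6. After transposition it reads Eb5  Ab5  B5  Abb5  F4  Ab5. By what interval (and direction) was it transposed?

down a major seventh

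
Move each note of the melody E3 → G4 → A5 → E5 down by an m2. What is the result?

D#3 F#4 G#5 D#5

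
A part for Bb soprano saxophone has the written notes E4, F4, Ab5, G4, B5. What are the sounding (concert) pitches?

D4 Eb4 Gb5 F4 A5

The Bb soprano saxophone sounds a major second below written, so transpose each written note down a major second.
E4 gives D4
F4 gives Eb4
Ab5 gives Gb5
G4 gives F4
B5 gives A5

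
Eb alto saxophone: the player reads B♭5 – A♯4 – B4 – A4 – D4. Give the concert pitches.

The Eb alto saxophone sounds a major sixth below written, so transpose each written note down a major sixth.
Bb5 gives Db5
A#4 gives C#4
B4 gives D4
A4 gives C4
D4 gives F3

Db5 C#4 D4 C4 F3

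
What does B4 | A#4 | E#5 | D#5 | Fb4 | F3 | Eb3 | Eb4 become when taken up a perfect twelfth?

B4 up a perfect twelfth is F#6.
A perfect twelfth up from A#4 gives E#6.
A perfect twelfth up from E#5 gives B#6.
A perfect twelfth up from D#5 gives A#6.
Fb4: a twelfth up reaches C, and 19 semitones makes it Cb6.
F3: a twelfth up reaches C, and 19 semitones makes it C5.
Eb3 up a perfect twelfth is Bb4.
A perfect twelfth up from Eb4 gives Bb5.

F#6 E#6 B#6 A#6 Cb6 C5 Bb4 Bb5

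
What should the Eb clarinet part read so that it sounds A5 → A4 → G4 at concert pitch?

F#5 F#4 E4

The Eb clarinet sounds a minor third above written, so the written part must be a minor third below concert — transpose each note down.
A5 becomes F#5
A4 becomes F#4
G4 becomes E4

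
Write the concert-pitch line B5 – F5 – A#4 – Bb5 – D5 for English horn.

F#6 C6 E#5 F6 A5

Written C4 sounds as F3 on the English horn, so concert pitches are written a perfect fifth up.
B5 -> F#6
F5 -> C6
A#4 -> E#5
Bb5 -> F6
D5 -> A5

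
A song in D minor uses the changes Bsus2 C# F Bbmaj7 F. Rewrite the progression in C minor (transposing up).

Asus2 B Eb Abmaj7 Eb

D minor up to C minor is a minor seventh; each chord root moves by that interval while the quality stays the same.
Bsus2: root B up a minor seventh → A, giving Asus2.
C#: root C# up a minor seventh → B, giving B.
F: root F up a minor seventh → Eb, giving Eb.
Bbmaj7: root Bb up a minor seventh → Ab, giving Abmaj7.
F: root F up a minor seventh → Eb, giving Eb.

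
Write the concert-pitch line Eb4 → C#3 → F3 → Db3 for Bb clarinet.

F4 D#3 G3 Eb3

Written C4 sounds as Bb3 on the Bb clarinet, so concert pitches are written a major second up.
Eb4 to F4
C#3 to D#3
F3 to G3
Db3 to Eb3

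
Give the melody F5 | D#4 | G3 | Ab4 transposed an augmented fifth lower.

Bbb4 G3 Cb3 Dbb4

F5 → Bbb4
D#4 → G3
G3 → Cb3
Ab4 → Dbb4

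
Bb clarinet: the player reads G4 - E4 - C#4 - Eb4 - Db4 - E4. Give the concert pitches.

F4 D4 B3 Db4 Cb4 D4

Written C4 on the Bb clarinet sounds as Bb3, a major second lower; apply that shift to every note.
G4 → F4
E4 → D4
C#4 → B3
Eb4 → Db4
Db4 → Cb4
E4 → D4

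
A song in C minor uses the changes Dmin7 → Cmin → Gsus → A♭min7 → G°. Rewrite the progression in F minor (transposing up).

Gmin7 Fmin Csus Dbmin7 C°

C minor up to F minor is a perfect fourth; each chord root moves by that interval while the quality stays the same.
Dmin7: root D up a perfect fourth → G, giving Gmin7.
Cmin: root C up a perfect fourth → F, giving Fmin.
Gsus: root G up a perfect fourth → C, giving Csus.
A♭min7: root A♭ up a perfect fourth → Db, giving Dbmin7.
G°: root G up a perfect fourth → C, giving C°.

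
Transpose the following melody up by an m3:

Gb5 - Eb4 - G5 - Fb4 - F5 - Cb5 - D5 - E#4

Bbb5 Gb4 Bb5 Abb4 Ab5 Ebb5 F5 G#4

A minor third up from Gb5 gives Bbb5.
Eb4: a third up reaches G, and 3 semitones makes it Gb4.
A minor third up from G5 gives Bb5.
A minor third up from Fb4 gives Abb4.
F5 up a minor third is Ab5.
A minor third up from Cb5 gives Ebb5.
D5 up a minor third is F5.
E#4 up a minor third is G#4.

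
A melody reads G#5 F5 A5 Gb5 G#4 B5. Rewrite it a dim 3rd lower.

A diminished third down from G#5 gives E##5.
F5 down a diminished third is D#5.
A5 down a diminished third is F##5.
Gb5 down a diminished third is E5.
G#4: a third down reaches E, and 2 semitones makes it E##4.
B5: a third down reaches G, and 2 semitones makes it G##5.

E##5 D#5 F##5 E5 E##4 G##5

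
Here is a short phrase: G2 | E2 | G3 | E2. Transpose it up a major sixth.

E3 C#3 E4 C#3

G2 to E3
E2 to C#3
G3 to E4
E2 to C#3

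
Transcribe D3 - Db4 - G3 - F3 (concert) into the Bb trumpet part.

E3 Eb4 A3 G3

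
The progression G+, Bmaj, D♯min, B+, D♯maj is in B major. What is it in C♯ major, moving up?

A+ C#maj E#min C#+ E#maj

B major up to C♯ major is a major second; each chord root moves by that interval while the quality stays the same.
G+: root G up a major second → A, giving A+.
Bmaj: root B up a major second → C#, giving C#maj.
D♯min: root D♯ up a major second → E#, giving E#min.
B+: root B up a major second → C#, giving C#+.
D♯maj: root D♯ up a major second → E#, giving E#maj.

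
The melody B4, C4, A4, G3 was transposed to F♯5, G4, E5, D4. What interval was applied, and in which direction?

up a perfect fifth

From B4 to F#5 is 5 letter names — a fifth of some quality.
B4 to F#5 is 7 semitones, which makes it a perfect fifth; the second version is higher, so the direction is up.
Checking another pair — G3 → D4 — gives the same interval.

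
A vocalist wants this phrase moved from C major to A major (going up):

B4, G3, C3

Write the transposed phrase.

G#5 E4 A3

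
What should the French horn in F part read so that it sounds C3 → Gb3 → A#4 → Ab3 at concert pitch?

G3 Db4 E#5 Eb4

The French horn in F sounds a perfect fifth below written, so the written part must be a perfect fifth above concert — transpose each note up.
C3 becomes G3
Gb3 becomes Db4
A#4 becomes E#5
Ab3 becomes Eb4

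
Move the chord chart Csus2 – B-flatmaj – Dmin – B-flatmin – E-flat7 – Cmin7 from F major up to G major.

Dsus2 Cmaj Emin Cmin F7 Dmin7

F major up to G major is a major second; each chord root moves by that interval while the quality stays the same.
Csus2: root C up a major second → D, giving Dsus2.
B-flatmaj: root B-flat up a major second → C, giving Cmaj.
Dmin: root D up a major second → E, giving Emin.
B-flatmin: root B-flat up a major second → C, giving Cmin.
E-flat7: root E-flat up a major second → F, giving F7.
Cmin7: root C up a major second → D, giving Dmin7.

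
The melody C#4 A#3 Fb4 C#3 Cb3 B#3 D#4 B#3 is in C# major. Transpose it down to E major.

From C# down to E is a major sixth; apply that to each pitch.
C#4 → E3
A#3 → C#3
Fb4 → Abb3
C#3 → E2
Cb3 → Ebb2
B#3 → D#3
D#4 → F#3
B#3 → D#3

E3 C#3 Abb3 E2 Ebb2 D#3 F#3 D#3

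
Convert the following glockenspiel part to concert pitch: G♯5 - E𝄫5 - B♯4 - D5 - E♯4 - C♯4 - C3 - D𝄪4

G#7 Ebb7 B#6 D7 E#6 C#6 C5 D##6

Written C4 on the glockenspiel sounds as C6, a perfect fifteenth higher; apply that shift to every note.
G#5 becomes G#7
Ebb5 becomes Ebb7
B#4 becomes B#6
D5 becomes D7
E#4 becomes E#6
C#4 becomes C#6
C3 becomes C5
D##4 becomes D##6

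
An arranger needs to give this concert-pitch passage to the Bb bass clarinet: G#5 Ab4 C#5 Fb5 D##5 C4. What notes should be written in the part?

A#6 Bb5 D#6 Gb6 E##6 D5

The Bb bass clarinet sounds a major ninth below written, so the written part must be a major ninth above concert — transpose each note up.
G#5 to A#6
Ab4 to Bb5
C#5 to D#6
Fb5 to Gb6
D##5 to E##6
C4 to D5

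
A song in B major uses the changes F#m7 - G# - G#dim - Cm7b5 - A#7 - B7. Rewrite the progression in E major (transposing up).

Bm7 C# C#dim Fm7b5 D#7 E7

B major up to E major is a perfect fourth; each chord root moves by that interval while the quality stays the same.
F#m7: root F# up a perfect fourth → B, giving Bm7.
G#: root G# up a perfect fourth → C#, giving C#.
G#dim: root G# up a perfect fourth → C#, giving C#dim.
Cm7b5: root C up a perfect fourth → F, giving Fm7b5.
A#7: root A# up a perfect fourth → D#, giving D#7.
B7: root B up a perfect fourth → E, giving E7.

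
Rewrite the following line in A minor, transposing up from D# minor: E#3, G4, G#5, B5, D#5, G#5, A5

B3 Db5 D6 F6 A5 D6 Eb6

D# minor to A minor up is a diminished fifth, so every note moves up by that interval.
E#3 → B3
G4 → Db5
G#5 → D6
B5 → F6
D#5 → A5
G#5 → D6
A5 → Eb6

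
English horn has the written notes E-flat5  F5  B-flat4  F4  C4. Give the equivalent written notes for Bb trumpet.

First find concert pitch: the English horn sounds a perfect fifth below written, so E-flat5 F5 B-flat4 F4 C4 sounds Ab4 Bb4 Eb4 Bb3 F3.
Then write for Bb trumpet: it sounds a major second below written, so the part must be a major second above concert.
Ab4 → Bb4
Bb4 → C5
Eb4 → F4
Bb3 → C4
F3 → G3

Bb4 C5 F4 C4 G3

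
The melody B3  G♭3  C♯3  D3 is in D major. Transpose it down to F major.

D3 Bbb2 E2 F2

From D down to F is a major sixth; apply that to each pitch.
B3 → D3
Gb3 → Bbb2
C#3 → E2
D3 → F2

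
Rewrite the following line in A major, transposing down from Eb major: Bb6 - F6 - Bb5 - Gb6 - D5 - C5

Eb major to A major down is a diminished fifth, so every note moves down by that interval.
Bb6 -> E6
F6 -> B5
Bb5 -> E5
Gb6 -> C6
D5 -> G#4
C5 -> F#4

E6 B5 E5 C6 G#4 F#4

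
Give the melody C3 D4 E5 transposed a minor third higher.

Eb3 F4 G5

C3 up a minor third is Eb3.
A minor third up from D4 gives F4.
E5: a third up reaches G, and 3 semitones makes it G5.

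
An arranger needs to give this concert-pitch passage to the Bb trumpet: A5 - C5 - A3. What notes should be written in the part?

B5 D5 B3

Written C4 sounds as Bb3 on the Bb trumpet, so concert pitches are written a major second up.
A5 -> B5
C5 -> D5
A3 -> B3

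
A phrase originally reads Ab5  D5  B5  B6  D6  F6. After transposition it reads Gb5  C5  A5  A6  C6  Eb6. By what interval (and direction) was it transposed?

down a major second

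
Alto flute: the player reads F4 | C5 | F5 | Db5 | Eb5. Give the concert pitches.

The alto flute sounds a perfect fourth below written, so transpose each written note down a perfect fourth.
F4 → C4
C5 → G4
F5 → C5
Db5 → Ab4
Eb5 → Bb4

C4 G4 C5 Ab4 Bb4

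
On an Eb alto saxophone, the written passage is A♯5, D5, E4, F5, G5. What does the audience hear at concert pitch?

C#5 F4 G3 Ab4 Bb4

Written C4 on the Eb alto saxophone sounds as Eb3, a major sixth lower; apply that shift to every note.
A#5 → C#5
D5 → F4
E4 → G3
F5 → Ab4
G5 → Bb4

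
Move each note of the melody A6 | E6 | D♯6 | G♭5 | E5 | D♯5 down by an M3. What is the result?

A6 down a major third is F6.
E6 down a major third is C6.
D#6 down a major third is B5.
Gb5: a third down reaches E, and 4 semitones makes it Ebb5.
A major third down from E5 gives C5.
D#5: a third down reaches B, and 4 semitones makes it B4.

F6 C6 B5 Ebb5 C5 B4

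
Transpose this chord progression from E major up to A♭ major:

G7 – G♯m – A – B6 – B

E major up to A♭ major is a diminished fourth; each chord root moves by that interval while the quality stays the same.
G7: root G up a diminished fourth → Cb, giving Cb7.
G♯m: root G♯ up a diminished fourth → C, giving Cm.
A: root A up a diminished fourth → Db, giving Db.
B6: root B up a diminished fourth → Eb, giving Eb6.
B: root B up a diminished fourth → Eb, giving Eb.

Cb7 Cm Db Eb6 Eb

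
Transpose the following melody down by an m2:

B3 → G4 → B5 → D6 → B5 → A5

B3 gives A#3
G4 gives F#4
B5 gives A#5
D6 gives C#6
B5 gives A#5
A5 gives G#5

A#3 F#4 A#5 C#6 A#5 G#5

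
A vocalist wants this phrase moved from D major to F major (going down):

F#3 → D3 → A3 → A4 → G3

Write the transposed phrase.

A2 F2 C3 C4 Bb2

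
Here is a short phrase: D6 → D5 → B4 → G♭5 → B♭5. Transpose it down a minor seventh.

E5 E4 C#4 Ab4 C5

D6 to E5
D5 to E4
B4 to C#4
Gb5 to Ab4
Bb5 to C5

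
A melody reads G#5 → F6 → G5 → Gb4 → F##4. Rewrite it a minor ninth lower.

F##4 E5 F#4 F3 E##3

G#5 -> F##4
F6 -> E5
G5 -> F#4
Gb4 -> F3
F##4 -> E##3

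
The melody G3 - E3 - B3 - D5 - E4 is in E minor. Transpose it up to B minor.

D4 B3 F#4 A5 B4

From E up to B is a perfect fifth; apply that to each pitch.
G3 -> D4
E3 -> B3
B3 -> F#4
D5 -> A5
E4 -> B4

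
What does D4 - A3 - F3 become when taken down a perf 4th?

A perfect fourth down from D4 gives A3.
A3: a fourth down reaches E, and 5 semitones makes it E3.
F3: a fourth down reaches C, and 5 semitones makes it C3.

A3 E3 C3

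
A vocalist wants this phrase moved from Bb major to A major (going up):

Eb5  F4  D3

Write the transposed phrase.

D6 E5 C#4

From Bb up to A is a major seventh; apply that to each pitch.
Eb5 → D6
F4 → E5
D3 → C#4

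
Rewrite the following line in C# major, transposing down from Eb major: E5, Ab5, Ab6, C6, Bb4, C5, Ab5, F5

From Eb down to C# is a diminished third; apply that to each pitch.
E5 -> C##5
Ab5 -> F#5
Ab6 -> F#6
C6 -> A#5
Bb4 -> G#4
C5 -> A#4
Ab5 -> F#5
F5 -> D#5

C##5 F#5 F#6 A#5 G#4 A#4 F#5 D#5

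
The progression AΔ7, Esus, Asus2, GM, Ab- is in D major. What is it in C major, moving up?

D major up to C major is a minor seventh; each chord root moves by that interval while the quality stays the same.
AΔ7: root A up a minor seventh → G, giving GΔ7.
Esus: root E up a minor seventh → D, giving Dsus.
Asus2: root A up a minor seventh → G, giving Gsus2.
GM: root G up a minor seventh → F, giving FM.
Ab-: root Ab up a minor seventh → Gb, giving Gb-.

GΔ7 Dsus Gsus2 FM Gb-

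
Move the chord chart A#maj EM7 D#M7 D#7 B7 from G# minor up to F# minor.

G#maj DM7 C#M7 C#7 A7

G# minor up to F# minor is a minor seventh; each chord root moves by that interval while the quality stays the same.
A#maj: root A# up a minor seventh → G#, giving G#maj.
EM7: root E up a minor seventh → D, giving DM7.
D#M7: root D# up a minor seventh → C#, giving C#M7.
D#7: root D# up a minor seventh → C#, giving C#7.
B7: root B up a minor seventh → A, giving A7.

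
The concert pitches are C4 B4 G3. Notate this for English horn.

The English horn sounds a perfect fifth below written, so the written part must be a perfect fifth above concert — transpose each note up.
C4 gives G4
B4 gives F#5
G3 gives D4

G4 F#5 D4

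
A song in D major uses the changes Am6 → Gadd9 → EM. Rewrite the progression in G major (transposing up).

Dm6 Cadd9 AM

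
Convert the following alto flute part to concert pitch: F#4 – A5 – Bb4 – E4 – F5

C#4 E5 F4 B3 C5

The alto flute sounds a perfect fourth below written, so transpose each written note down a perfect fourth.
F#4 gives C#4
A5 gives E5
Bb4 gives F4
E4 gives B3
F5 gives C5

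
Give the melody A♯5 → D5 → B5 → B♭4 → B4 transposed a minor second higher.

B5 Eb5 C6 Cb5 C5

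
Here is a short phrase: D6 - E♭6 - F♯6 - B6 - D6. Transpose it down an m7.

E5 F5 G#5 C#6 E5

D6 -> E5
Eb6 -> F5
F#6 -> G#5
B6 -> C#6
D6 -> E5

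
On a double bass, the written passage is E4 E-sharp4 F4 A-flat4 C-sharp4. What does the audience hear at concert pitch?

E3 E#3 F3 Ab3 C#3

The double bass sounds a perfect octave below written, so transpose each written note down a perfect octave.
E4 becomes E3
E#4 becomes E#3
F4 becomes F3
Ab4 becomes Ab3
C#4 becomes C#3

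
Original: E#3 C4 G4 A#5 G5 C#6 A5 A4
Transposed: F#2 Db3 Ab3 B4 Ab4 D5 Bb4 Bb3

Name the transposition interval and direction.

down a major seventh

Take the first pair: E#3 → F#2. E to F spans 7 letter names, so the interval is some kind of seventh.
F#2 to E#3 is 11 semitones, which makes it a major seventh; the second version is lower, so the direction is down.
Checking another pair — A4 → Bb3 — gives the same interval.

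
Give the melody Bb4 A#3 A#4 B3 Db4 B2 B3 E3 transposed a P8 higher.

Bb4 -> Bb5
A#3 -> A#4
A#4 -> A#5
B3 -> B4
Db4 -> Db5
B2 -> B3
B3 -> B4
E3 -> E4

Bb5 A#4 A#5 B4 Db5 B3 B4 E4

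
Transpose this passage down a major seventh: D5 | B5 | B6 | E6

Eb4 C5 C6 F5

D5 → Eb4
B5 → C5
B6 → C6
E6 → F5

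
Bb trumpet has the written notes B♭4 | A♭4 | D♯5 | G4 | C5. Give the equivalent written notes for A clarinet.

First find concert pitch: the Bb trumpet sounds a major second below written, so B♭4 A♭4 D♯5 G4 C5 sounds Ab4 Gb4 C#5 F4 Bb4.
Then write for A clarinet: it sounds a minor third below written, so the part must be a minor third above concert.
Ab4 → Cb5
Gb4 → Bbb4
C#5 → E5
F4 → Ab4
Bb4 → Db5

Cb5 Bbb4 E5 Ab4 Db5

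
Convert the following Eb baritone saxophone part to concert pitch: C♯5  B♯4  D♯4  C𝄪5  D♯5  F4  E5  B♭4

The Eb baritone saxophone sounds a major thirteenth below written, so transpose each written note down a major thirteenth.
C#5 -> E3
B#4 -> D#3
D#4 -> F#2
C##5 -> E#3
D#5 -> F#3
F4 -> Ab2
E5 -> G3
Bb4 -> Db3

E3 D#3 F#2 E#3 F#3 Ab2 G3 Db3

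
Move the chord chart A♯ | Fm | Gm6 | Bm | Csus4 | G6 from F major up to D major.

F## Dm Em6 G#m Asus4 E6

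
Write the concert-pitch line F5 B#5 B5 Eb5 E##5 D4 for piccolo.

Written C4 sounds as C5 on the piccolo, so concert pitches are written a perfect octave down.
F5 -> F4
B#5 -> B#4
B5 -> B4
Eb5 -> Eb4
E##5 -> E##4
D4 -> D3

F4 B#4 B4 Eb4 E##4 D3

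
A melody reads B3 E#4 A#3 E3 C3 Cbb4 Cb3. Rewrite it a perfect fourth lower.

A perfect fourth down from B3 gives F#3.
A perfect fourth down from E#4 gives B#3.
A#3: a fourth down reaches E, and 5 semitones makes it E#3.
E3: a fourth down reaches B, and 5 semitones makes it B2.
C3 down a perfect fourth is G2.
Cbb4: a fourth down reaches G, and 5 semitones makes it Gbb3.
A perfect fourth down from Cb3 gives Gb2.

F#3 B#3 E#3 B2 G2 Gbb3 Gb2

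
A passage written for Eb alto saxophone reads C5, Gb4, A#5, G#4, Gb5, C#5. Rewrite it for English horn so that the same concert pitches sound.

Bb4 Fb4 G#5 F#4 Fb5 B4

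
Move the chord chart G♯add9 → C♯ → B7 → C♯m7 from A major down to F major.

Eadd9 A G7 Am7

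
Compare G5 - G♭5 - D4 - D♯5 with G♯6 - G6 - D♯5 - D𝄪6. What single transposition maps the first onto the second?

Take the first pair: G5 → G#6. G to G spans 8 letter names, so the interval is some kind of octave.
G5 to G#6 is 13 semitones, which makes it an augmented octave; the second version is higher, so the direction is up.
Checking another pair — D#5 → D##6 — gives the same interval.

up an augmented octave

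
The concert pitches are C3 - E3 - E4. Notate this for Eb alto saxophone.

Written C4 sounds as Eb3 on the Eb alto saxophone, so concert pitches are written a major sixth up.
C3 to A3
E3 to C#4
E4 to C#5

A3 C#4 C#5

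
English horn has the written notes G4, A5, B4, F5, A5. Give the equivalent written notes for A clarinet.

Eb4 F5 G4 Db5 F5

First find concert pitch: the English horn sounds a perfect fifth below written, so G4 A5 B4 F5 A5 sounds C4 D5 E4 Bb4 D5.
Then write for A clarinet: it sounds a minor third below written, so the part must be a minor third above concert.
C4 → Eb4
D5 → F5
E4 → G4
Bb4 → Db5
D5 → F5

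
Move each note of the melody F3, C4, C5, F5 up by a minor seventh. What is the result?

Eb4 Bb4 Bb5 Eb6

F3 up a minor seventh is Eb4.
A minor seventh up from C4 gives Bb4.
A minor seventh up from C5 gives Bb5.
A minor seventh up from F5 gives Eb6.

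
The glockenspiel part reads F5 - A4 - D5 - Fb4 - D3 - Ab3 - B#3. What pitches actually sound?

F7 A6 D7 Fb6 D5 Ab5 B#5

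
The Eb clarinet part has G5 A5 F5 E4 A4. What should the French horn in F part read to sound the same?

F6 G6 Eb6 D5 G5

First find concert pitch: the Eb clarinet sounds a minor third above written, so G5 A5 F5 E4 A4 sounds Bb5 C6 Ab5 G4 C5.
Then write for French horn in F: it sounds a perfect fifth below written, so the part must be a perfect fifth above concert.
Bb5 → F6
C6 → G6
Ab5 → Eb6
G4 → D5
C5 → G5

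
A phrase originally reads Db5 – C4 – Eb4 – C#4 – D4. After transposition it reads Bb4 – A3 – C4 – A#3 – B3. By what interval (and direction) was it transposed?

down a minor third

Take the first pair: Db5 → Bb4. D to B spans 3 letter names, so the interval is some kind of third.
Bb4 to Db5 is 3 semitones, which makes it a minor third; the second version is lower, so the direction is down.
Checking another pair — D4 → B3 — gives the same interval.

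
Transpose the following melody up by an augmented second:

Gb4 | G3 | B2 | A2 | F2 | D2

Gb4 to A4
G3 to A#3
B2 to C##3
A2 to B#2
F2 to G#2
D2 to E#2

A4 A#3 C##3 B#2 G#2 E#2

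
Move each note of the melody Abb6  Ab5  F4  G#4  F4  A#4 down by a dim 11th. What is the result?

Eb5 E4 C#3 D##3 C#3 E##3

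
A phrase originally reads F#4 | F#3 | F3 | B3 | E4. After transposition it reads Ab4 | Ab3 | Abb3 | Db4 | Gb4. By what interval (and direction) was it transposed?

up a diminished third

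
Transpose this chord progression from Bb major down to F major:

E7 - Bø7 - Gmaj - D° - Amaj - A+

Bb major down to F major is a perfect fourth; each chord root moves by that interval while the quality stays the same.
E7: root E down a perfect fourth → B, giving B7.
Bø7: root B down a perfect fourth → F#, giving F#ø7.
Gmaj: root G down a perfect fourth → D, giving Dmaj.
D°: root D down a perfect fourth → A, giving A°.
Amaj: root A down a perfect fourth → E, giving Emaj.
A+: root A down a perfect fourth → E, giving E+.

B7 F#ø7 Dmaj A° Emaj E+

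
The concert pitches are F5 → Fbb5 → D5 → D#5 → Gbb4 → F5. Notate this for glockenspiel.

F3 Fbb3 D3 D#3 Gbb2 F3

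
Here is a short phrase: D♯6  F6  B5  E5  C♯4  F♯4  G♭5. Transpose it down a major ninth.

A major ninth down from D#6 gives C#5.
A major ninth down from F6 gives Eb5.
B5: a ninth down reaches A, and 14 semitones makes it A4.
A major ninth down from E5 gives D4.
A major ninth down from C#4 gives B2.
F#4: a ninth down reaches E, and 14 semitones makes it E3.
A major ninth down from Gb5 gives Fb4.

C#5 Eb5 A4 D4 B2 E3 Fb4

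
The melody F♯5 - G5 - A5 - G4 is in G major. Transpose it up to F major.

E6 F6 G6 F5

G major to F major up is a minor seventh, so every note moves up by that interval.
F#5 becomes E6
G5 becomes F6
A5 becomes G6
G4 becomes F5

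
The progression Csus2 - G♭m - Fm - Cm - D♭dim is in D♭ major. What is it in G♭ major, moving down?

D♭ major down to G♭ major is a perfect fifth; each chord root moves by that interval while the quality stays the same.
Csus2: root C down a perfect fifth → F, giving Fsus2.
G♭m: root G♭ down a perfect fifth → Cb, giving Cbm.
Fm: root F down a perfect fifth → Bb, giving Bbm.
Cm: root C down a perfect fifth → F, giving Fm.
D♭dim: root D♭ down a perfect fifth → Gb, giving Gbdim.

Fsus2 Cbm Bbm Fm Gbdim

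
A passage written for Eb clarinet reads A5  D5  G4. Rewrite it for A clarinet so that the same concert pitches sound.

First find concert pitch: the Eb clarinet sounds a minor third above written, so A5 D5 G4 sounds C6 F5 Bb4.
Then write for A clarinet: it sounds a minor third below written, so the part must be a minor third above concert.
C6 → Eb6
F5 → Ab5
Bb4 → Db5

Eb6 Ab5 Db5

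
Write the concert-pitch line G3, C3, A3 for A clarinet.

Bb3 Eb3 C4

Written C4 sounds as A3 on the A clarinet, so concert pitches are written a minor third up.
G3 gives Bb3
C3 gives Eb3
A3 gives C4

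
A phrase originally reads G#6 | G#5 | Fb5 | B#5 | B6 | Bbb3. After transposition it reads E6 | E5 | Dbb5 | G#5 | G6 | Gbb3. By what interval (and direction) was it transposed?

Take the first pair: G#6 → E6. G to E spans 3 letter names, so the interval is some kind of third.
E6 to G#6 is 4 semitones, which makes it a major third; the second version is lower, so the direction is down.
Checking another pair — Bbb3 → Gbb3 — gives the same interval.

down a major third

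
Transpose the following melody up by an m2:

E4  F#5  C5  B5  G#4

E4 up a minor second is F4.
F#5 up a minor second is G5.
C5: a second up reaches D, and 1 semitone makes it Db5.
A minor second up from B5 gives C6.
A minor second up from G#4 gives A4.

F4 G5 Db5 C6 A4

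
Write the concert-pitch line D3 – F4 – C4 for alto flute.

G3 Bb4 F4

Written C4 sounds as G3 on the alto flute, so concert pitches are written a perfect fourth up.
D3 becomes G3
F4 becomes Bb4
C4 becomes F4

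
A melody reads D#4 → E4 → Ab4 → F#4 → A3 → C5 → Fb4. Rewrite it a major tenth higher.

F##5 G#5 C6 A#5 C#5 E6 Ab5

D#4: a tenth up reaches F, and 16 semitones makes it F##5.
A major tenth up from E4 gives G#5.
Ab4: a tenth up reaches C, and 16 semitones makes it C6.
F#4: a tenth up reaches A, and 16 semitones makes it A#5.
A3: a tenth up reaches C, and 16 semitones makes it C#5.
A major tenth up from C5 gives E6.
Fb4 up a major tenth is Ab5.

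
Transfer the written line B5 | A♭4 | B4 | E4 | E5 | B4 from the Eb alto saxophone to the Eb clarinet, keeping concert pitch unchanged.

B4 Ab3 B3 E3 E4 B3

First find concert pitch: the Eb alto saxophone sounds a major sixth below written, so B5 A♭4 B4 E4 E5 B4 sounds D5 Cb4 D4 G3 G4 D4.
Then write for Eb clarinet: it sounds a minor third above written, so the part must be a minor third below concert.
D5 → B4
Cb4 → Ab3
D4 → B3
G3 → E3
G4 → E4
D4 → B3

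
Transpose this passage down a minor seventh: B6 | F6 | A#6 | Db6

B6 down a minor seventh is C#6.
F6 down a minor seventh is G5.
A minor seventh down from A#6 gives B#5.
Db6 down a minor seventh is Eb5.

C#6 G5 B#5 Eb5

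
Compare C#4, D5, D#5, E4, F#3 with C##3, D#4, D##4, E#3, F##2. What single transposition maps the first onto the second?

From C#4 to C##3 is 8 letter names — an octave of some quality.
C##3 to C#4 is 11 semitones, which makes it a diminished octave; the second version is lower, so the direction is down.
Checking another pair — F#3 → F##2 — gives the same interval.

down a diminished octave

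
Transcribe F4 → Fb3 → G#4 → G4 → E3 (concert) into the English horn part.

C5 Cb4 D#5 D5 B3

Written C4 sounds as F3 on the English horn, so concert pitches are written a perfect fifth up.
F4 to C5
Fb3 to Cb4
G#4 to D#5
G4 to D5
E3 to B3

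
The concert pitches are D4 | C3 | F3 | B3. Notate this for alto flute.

G4 F3 Bb3 E4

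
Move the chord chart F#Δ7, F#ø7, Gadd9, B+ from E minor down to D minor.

E minor down to D minor is a major second; each chord root moves by that interval while the quality stays the same.
F#Δ7: root F# down a major second → E, giving EΔ7.
F#ø7: root F# down a major second → E, giving Eø7.
Gadd9: root G down a major second → F, giving Fadd9.
B+: root B down a major second → A, giving A+.

EΔ7 Eø7 Fadd9 A+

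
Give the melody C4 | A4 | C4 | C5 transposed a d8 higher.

Cb5 Ab5 Cb5 Cb6

C4 gives Cb5
A4 gives Ab5
C4 gives Cb5
C5 gives Cb6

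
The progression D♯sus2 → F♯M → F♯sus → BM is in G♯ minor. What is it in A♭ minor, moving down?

Ebsus2 GbM Gbsus CbM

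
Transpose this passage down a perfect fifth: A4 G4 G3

D4 C4 C3

A perfect fifth down from A4 gives D4.
G4: a fifth down reaches C, and 7 semitones makes it C4.
A perfect fifth down from G3 gives C3.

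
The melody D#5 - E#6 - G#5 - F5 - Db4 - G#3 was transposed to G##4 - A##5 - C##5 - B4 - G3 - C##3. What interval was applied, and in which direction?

down a diminished fifth

From D#5 to G##4 is 5 letter names — a fifth of some quality.
G##4 to D#5 is 6 semitones, which makes it a diminished fifth; the second version is lower, so the direction is down.
Checking another pair — G#3 → C##3 — gives the same interval.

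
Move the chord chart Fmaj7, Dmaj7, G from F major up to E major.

F major up to E major is a major seventh; each chord root moves by that interval while the quality stays the same.
Fmaj7: root F up a major seventh → E, giving Emaj7.
Dmaj7: root D up a major seventh → C#, giving C#maj7.
G: root G up a major seventh → F#, giving F#.

Emaj7 C#maj7 F#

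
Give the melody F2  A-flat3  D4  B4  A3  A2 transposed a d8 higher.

Fb3 Abb4 Db5 Bb5 Ab4 Ab3

F2: an octave up reaches F, and 11 semitones makes it Fb3.
A diminished octave up from Ab3 gives Abb4.
A diminished octave up from D4 gives Db5.
B4 up a diminished octave is Bb5.
A diminished octave up from A3 gives Ab4.
A2 up a diminished octave is Ab3.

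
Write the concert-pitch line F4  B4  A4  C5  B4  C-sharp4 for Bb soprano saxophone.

The Bb soprano saxophone sounds a major second below written, so the written part must be a major second above concert — transpose each note up.
F4 gives G4
B4 gives C#5
A4 gives B4
C5 gives D5
B4 gives C#5
C#4 gives D#4

G4 C#5 B4 D5 C#5 D#4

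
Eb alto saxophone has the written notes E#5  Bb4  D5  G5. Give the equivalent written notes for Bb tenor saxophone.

A#5 Eb5 G5 C6

First find concert pitch: the Eb alto saxophone sounds a major sixth below written, so E#5 Bb4 D5 G5 sounds G#4 Db4 F4 Bb4.
Then write for Bb tenor saxophone: it sounds a major ninth below written, so the part must be a major ninth above concert.
G#4 → A#5
Db4 → Eb5
F4 → G5
Bb4 → C6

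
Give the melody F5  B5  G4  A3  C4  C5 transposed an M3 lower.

Db5 G5 Eb4 F3 Ab3 Ab4

F5 -> Db5
B5 -> G5
G4 -> Eb4
A3 -> F3
C4 -> Ab3
C5 -> Ab4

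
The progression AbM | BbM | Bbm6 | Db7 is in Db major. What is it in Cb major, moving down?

Db major down to Cb major is a major second; each chord root moves by that interval while the quality stays the same.
AbM: root Ab down a major second → Gb, giving GbM.
BbM: root Bb down a major second → Ab, giving AbM.
Bbm6: root Bb down a major second → Ab, giving Abm6.
Db7: root Db down a major second → Cb, giving Cb7.

GbM AbM Abm6 Cb7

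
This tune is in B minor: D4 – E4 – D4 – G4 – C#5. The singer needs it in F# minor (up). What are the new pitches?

A4 B4 A4 D5 G#5

B minor to F# minor up is a perfect fifth, so every note moves up by that interval.
D4 -> A4
E4 -> B4
D4 -> A4
G4 -> D5
C#5 -> G#5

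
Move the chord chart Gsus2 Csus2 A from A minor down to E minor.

Dsus2 Gsus2 E

A minor down to E minor is a perfect fourth; each chord root moves by that interval while the quality stays the same.
Gsus2: root G down a perfect fourth → D, giving Dsus2.
Csus2: root C down a perfect fourth → G, giving Gsus2.
A: root A down a perfect fourth → E, giving E.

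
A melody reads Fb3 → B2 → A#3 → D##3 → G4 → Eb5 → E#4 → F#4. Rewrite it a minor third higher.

Abb3 D3 C#4 F##3 Bb4 Gb5 G#4 A4

Fb3 to Abb3
B2 to D3
A#3 to C#4
D##3 to F##3
G4 to Bb4
Eb5 to Gb5
E#4 to G#4
F#4 to A4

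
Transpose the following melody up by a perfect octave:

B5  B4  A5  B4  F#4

B6 B5 A6 B5 F#5

B5 to B6
B4 to B5
A5 to A6
B4 to B5
F#4 to F#5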